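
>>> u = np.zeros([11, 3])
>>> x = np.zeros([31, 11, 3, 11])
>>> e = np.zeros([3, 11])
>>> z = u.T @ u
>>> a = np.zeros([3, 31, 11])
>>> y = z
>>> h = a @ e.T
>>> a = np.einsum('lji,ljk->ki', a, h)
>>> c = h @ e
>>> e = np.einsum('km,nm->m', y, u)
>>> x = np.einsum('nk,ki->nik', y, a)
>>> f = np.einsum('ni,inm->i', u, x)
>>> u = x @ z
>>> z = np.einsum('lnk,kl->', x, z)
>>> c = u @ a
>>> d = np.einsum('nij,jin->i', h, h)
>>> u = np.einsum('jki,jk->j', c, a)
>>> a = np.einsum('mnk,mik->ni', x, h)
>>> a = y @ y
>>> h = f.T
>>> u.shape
(3,)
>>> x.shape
(3, 11, 3)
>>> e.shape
(3,)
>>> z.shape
()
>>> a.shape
(3, 3)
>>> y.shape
(3, 3)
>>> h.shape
(3,)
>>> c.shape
(3, 11, 11)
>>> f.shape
(3,)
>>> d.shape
(31,)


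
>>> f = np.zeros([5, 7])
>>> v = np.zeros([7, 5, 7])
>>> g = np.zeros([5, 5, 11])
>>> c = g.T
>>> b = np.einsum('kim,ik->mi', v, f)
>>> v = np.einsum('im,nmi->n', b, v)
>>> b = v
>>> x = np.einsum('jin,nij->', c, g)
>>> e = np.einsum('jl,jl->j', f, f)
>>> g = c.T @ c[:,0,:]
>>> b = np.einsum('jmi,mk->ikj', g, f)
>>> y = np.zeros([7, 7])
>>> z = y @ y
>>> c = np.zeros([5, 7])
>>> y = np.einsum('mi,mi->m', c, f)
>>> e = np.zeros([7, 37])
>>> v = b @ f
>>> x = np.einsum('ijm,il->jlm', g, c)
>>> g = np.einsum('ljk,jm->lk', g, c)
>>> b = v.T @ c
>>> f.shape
(5, 7)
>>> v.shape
(5, 7, 7)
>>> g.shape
(5, 5)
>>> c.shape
(5, 7)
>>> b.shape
(7, 7, 7)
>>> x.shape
(5, 7, 5)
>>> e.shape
(7, 37)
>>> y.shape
(5,)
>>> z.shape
(7, 7)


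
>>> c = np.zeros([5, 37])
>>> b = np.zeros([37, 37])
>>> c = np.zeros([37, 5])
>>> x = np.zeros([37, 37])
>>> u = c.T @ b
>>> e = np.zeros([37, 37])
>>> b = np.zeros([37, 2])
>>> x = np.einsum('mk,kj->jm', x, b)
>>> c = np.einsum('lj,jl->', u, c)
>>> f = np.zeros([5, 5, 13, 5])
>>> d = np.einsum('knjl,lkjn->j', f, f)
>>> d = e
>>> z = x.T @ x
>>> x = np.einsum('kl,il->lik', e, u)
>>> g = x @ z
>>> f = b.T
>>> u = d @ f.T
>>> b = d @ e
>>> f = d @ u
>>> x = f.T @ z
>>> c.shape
()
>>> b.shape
(37, 37)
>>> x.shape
(2, 37)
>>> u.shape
(37, 2)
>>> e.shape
(37, 37)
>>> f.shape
(37, 2)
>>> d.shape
(37, 37)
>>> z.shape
(37, 37)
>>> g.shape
(37, 5, 37)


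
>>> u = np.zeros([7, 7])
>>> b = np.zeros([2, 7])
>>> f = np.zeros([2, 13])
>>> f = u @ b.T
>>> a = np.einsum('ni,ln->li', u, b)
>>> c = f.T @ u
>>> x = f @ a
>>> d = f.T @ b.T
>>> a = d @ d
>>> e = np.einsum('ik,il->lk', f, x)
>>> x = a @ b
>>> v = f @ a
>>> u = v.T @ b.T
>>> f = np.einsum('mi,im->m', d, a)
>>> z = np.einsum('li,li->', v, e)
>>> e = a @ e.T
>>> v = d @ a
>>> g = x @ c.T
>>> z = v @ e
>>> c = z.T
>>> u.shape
(2, 2)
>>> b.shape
(2, 7)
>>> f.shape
(2,)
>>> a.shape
(2, 2)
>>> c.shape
(7, 2)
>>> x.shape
(2, 7)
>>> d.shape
(2, 2)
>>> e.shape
(2, 7)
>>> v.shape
(2, 2)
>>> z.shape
(2, 7)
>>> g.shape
(2, 2)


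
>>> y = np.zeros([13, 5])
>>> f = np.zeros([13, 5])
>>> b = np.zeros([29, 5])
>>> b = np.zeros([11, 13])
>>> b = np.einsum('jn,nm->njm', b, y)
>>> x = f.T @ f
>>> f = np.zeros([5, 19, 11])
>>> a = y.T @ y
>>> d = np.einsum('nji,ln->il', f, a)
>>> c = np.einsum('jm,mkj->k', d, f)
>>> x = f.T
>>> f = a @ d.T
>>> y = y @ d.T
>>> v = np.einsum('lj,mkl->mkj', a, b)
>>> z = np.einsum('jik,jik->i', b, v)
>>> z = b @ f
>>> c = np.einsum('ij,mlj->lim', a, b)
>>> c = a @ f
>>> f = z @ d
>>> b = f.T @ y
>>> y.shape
(13, 11)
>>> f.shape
(13, 11, 5)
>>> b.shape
(5, 11, 11)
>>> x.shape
(11, 19, 5)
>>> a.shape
(5, 5)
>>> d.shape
(11, 5)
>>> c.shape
(5, 11)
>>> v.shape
(13, 11, 5)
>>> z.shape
(13, 11, 11)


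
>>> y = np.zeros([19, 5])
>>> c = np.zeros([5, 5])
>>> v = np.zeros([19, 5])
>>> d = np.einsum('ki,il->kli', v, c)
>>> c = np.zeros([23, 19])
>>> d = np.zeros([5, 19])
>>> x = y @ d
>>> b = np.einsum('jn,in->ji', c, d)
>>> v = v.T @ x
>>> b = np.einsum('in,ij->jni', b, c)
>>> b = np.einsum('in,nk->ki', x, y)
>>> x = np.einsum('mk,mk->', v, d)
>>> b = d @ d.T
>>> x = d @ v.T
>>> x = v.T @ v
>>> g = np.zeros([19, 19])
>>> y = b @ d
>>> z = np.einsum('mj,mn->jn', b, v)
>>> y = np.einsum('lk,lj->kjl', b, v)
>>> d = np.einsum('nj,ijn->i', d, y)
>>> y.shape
(5, 19, 5)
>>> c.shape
(23, 19)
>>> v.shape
(5, 19)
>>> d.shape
(5,)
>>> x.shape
(19, 19)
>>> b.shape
(5, 5)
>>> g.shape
(19, 19)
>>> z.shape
(5, 19)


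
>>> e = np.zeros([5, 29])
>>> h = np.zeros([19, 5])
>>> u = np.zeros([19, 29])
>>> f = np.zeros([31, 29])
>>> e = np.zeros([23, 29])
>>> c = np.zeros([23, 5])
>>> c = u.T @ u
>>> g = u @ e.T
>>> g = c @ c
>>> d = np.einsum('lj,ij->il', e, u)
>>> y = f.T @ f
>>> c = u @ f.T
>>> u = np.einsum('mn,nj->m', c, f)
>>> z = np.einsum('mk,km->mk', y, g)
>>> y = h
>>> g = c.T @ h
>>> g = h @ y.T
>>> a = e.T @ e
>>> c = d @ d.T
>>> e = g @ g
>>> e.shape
(19, 19)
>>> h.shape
(19, 5)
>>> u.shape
(19,)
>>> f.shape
(31, 29)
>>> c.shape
(19, 19)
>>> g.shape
(19, 19)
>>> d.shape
(19, 23)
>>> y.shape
(19, 5)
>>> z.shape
(29, 29)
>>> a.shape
(29, 29)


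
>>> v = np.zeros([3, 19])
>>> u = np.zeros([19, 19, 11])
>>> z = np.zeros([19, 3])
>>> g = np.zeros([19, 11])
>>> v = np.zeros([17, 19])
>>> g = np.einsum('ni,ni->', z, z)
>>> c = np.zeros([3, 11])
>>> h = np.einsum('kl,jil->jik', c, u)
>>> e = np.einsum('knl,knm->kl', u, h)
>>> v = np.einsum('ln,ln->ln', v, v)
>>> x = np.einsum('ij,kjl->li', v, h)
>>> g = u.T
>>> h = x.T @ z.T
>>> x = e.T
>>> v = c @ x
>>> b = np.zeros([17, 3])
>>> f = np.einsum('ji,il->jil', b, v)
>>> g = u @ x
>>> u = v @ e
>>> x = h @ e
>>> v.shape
(3, 19)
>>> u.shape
(3, 11)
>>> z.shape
(19, 3)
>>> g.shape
(19, 19, 19)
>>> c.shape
(3, 11)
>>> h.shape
(17, 19)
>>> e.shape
(19, 11)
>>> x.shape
(17, 11)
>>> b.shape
(17, 3)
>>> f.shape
(17, 3, 19)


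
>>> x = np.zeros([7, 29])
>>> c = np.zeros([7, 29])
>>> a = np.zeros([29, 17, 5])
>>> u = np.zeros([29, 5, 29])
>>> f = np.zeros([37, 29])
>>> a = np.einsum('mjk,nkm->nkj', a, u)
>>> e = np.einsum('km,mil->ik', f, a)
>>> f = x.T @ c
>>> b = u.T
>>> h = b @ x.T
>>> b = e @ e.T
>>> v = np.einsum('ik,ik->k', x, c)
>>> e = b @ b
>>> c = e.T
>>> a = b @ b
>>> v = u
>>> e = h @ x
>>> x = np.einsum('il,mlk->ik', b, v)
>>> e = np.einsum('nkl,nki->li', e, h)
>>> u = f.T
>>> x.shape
(5, 29)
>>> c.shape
(5, 5)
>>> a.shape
(5, 5)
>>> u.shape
(29, 29)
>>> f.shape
(29, 29)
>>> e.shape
(29, 7)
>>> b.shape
(5, 5)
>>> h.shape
(29, 5, 7)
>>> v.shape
(29, 5, 29)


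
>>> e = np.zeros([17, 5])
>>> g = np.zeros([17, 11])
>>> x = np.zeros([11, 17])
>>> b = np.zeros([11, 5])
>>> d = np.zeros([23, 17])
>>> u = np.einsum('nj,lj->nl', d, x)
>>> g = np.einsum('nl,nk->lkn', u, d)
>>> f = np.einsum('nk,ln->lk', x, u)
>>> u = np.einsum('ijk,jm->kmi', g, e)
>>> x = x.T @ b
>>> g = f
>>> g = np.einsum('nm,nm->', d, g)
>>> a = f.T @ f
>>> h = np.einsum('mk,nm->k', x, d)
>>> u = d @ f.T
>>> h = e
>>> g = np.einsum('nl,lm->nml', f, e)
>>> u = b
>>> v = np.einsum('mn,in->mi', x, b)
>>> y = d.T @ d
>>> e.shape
(17, 5)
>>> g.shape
(23, 5, 17)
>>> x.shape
(17, 5)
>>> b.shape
(11, 5)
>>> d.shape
(23, 17)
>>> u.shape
(11, 5)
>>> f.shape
(23, 17)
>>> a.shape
(17, 17)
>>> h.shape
(17, 5)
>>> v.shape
(17, 11)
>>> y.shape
(17, 17)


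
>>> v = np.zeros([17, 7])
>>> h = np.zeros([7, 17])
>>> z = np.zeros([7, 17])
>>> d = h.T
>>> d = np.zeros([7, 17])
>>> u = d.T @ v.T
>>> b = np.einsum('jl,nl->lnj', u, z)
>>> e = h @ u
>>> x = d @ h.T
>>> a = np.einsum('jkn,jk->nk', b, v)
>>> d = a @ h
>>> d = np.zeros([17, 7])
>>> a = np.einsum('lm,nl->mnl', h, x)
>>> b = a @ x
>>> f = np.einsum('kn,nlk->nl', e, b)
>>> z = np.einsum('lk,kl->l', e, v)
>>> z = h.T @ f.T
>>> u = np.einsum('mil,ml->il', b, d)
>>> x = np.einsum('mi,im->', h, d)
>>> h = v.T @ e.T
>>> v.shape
(17, 7)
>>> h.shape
(7, 7)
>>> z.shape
(17, 17)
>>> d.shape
(17, 7)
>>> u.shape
(7, 7)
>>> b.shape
(17, 7, 7)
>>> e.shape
(7, 17)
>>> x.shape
()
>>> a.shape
(17, 7, 7)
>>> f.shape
(17, 7)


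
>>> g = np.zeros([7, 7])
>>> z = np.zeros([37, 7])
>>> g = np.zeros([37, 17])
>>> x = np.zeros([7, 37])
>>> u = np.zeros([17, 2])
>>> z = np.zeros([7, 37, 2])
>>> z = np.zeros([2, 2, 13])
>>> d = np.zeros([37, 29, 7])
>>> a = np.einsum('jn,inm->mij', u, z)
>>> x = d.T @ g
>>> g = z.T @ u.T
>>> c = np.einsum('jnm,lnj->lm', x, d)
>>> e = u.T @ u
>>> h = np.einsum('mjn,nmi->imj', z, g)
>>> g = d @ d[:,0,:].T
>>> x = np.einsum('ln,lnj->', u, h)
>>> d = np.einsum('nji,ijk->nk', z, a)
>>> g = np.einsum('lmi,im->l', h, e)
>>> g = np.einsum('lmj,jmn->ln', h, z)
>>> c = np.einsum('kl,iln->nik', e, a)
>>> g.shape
(17, 13)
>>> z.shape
(2, 2, 13)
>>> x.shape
()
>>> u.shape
(17, 2)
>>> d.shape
(2, 17)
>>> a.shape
(13, 2, 17)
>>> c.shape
(17, 13, 2)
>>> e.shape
(2, 2)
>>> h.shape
(17, 2, 2)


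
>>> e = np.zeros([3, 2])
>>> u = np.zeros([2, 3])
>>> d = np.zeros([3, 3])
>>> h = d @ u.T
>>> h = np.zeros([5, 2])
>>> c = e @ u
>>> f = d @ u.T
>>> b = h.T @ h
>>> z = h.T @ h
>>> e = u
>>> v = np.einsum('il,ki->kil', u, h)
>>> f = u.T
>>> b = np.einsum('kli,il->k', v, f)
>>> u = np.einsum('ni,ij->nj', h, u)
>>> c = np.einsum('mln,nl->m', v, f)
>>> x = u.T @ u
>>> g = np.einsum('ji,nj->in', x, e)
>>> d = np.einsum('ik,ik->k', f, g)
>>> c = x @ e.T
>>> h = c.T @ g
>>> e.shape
(2, 3)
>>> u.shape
(5, 3)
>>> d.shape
(2,)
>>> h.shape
(2, 2)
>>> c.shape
(3, 2)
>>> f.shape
(3, 2)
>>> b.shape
(5,)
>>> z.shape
(2, 2)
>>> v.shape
(5, 2, 3)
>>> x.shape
(3, 3)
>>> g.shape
(3, 2)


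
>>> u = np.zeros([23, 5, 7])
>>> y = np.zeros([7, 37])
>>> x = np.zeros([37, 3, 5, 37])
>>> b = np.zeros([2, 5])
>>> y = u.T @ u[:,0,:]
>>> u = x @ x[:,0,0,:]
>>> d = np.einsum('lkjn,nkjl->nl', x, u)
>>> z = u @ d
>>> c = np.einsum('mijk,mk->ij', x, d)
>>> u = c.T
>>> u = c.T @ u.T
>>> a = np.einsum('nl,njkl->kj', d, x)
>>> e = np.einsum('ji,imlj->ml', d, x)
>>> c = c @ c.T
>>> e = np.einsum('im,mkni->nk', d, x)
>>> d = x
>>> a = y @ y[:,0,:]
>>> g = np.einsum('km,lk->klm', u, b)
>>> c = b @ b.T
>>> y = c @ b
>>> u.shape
(5, 5)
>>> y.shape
(2, 5)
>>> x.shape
(37, 3, 5, 37)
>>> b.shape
(2, 5)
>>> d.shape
(37, 3, 5, 37)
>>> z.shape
(37, 3, 5, 37)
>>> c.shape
(2, 2)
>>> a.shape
(7, 5, 7)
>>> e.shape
(5, 3)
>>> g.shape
(5, 2, 5)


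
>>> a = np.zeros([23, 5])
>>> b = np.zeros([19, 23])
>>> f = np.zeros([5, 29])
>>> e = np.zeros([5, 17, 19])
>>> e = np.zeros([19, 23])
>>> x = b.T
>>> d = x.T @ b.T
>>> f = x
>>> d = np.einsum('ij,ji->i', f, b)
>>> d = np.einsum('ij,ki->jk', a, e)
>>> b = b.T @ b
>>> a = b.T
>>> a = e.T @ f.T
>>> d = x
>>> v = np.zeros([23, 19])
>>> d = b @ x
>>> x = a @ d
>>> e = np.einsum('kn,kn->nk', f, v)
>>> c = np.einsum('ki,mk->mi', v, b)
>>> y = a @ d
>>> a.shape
(23, 23)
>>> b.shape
(23, 23)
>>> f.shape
(23, 19)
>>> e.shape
(19, 23)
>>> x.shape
(23, 19)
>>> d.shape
(23, 19)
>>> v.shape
(23, 19)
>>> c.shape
(23, 19)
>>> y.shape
(23, 19)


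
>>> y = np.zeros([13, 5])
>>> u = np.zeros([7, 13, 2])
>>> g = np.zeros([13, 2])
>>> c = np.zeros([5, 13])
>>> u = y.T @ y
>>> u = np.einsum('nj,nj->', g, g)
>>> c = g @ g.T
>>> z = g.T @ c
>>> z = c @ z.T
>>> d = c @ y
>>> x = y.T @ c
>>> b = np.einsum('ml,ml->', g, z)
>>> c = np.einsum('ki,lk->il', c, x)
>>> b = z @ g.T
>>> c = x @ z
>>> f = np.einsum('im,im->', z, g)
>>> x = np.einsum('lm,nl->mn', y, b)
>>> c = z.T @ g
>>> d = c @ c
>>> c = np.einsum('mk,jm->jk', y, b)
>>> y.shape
(13, 5)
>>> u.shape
()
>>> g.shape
(13, 2)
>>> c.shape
(13, 5)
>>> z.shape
(13, 2)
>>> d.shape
(2, 2)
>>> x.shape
(5, 13)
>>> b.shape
(13, 13)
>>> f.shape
()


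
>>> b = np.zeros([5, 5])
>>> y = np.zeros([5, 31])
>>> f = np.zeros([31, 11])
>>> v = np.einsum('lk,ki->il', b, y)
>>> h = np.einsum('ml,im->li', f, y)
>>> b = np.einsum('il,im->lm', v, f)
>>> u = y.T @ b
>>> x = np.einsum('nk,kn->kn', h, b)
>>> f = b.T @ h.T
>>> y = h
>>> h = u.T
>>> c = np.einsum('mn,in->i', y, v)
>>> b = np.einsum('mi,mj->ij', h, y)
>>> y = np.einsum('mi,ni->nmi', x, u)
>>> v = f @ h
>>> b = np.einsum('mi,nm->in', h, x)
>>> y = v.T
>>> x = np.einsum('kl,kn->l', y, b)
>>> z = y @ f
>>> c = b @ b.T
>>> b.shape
(31, 5)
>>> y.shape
(31, 11)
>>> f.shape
(11, 11)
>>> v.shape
(11, 31)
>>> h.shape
(11, 31)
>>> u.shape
(31, 11)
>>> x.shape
(11,)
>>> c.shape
(31, 31)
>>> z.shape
(31, 11)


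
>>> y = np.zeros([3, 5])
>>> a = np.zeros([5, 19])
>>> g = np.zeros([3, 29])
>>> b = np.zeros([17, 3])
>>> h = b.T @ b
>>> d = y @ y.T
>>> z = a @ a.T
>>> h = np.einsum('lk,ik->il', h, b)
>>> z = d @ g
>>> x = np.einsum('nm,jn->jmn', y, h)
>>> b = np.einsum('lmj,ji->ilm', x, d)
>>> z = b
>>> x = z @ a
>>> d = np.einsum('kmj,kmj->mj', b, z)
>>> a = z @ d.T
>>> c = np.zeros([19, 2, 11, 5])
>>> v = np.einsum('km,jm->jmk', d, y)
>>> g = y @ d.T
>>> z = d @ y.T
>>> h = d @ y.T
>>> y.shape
(3, 5)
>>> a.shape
(3, 17, 17)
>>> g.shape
(3, 17)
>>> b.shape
(3, 17, 5)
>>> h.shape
(17, 3)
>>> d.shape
(17, 5)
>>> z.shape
(17, 3)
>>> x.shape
(3, 17, 19)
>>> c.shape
(19, 2, 11, 5)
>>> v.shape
(3, 5, 17)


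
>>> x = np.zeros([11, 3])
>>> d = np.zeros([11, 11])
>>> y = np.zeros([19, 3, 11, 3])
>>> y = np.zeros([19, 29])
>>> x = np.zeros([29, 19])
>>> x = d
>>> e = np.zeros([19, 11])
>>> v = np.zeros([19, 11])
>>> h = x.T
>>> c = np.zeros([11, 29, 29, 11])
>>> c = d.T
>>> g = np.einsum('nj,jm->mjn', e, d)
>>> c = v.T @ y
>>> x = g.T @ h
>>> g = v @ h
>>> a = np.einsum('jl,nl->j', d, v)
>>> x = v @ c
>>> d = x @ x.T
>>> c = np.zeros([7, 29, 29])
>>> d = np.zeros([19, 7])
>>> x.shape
(19, 29)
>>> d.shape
(19, 7)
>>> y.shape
(19, 29)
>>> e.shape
(19, 11)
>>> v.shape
(19, 11)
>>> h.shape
(11, 11)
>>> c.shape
(7, 29, 29)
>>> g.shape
(19, 11)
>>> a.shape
(11,)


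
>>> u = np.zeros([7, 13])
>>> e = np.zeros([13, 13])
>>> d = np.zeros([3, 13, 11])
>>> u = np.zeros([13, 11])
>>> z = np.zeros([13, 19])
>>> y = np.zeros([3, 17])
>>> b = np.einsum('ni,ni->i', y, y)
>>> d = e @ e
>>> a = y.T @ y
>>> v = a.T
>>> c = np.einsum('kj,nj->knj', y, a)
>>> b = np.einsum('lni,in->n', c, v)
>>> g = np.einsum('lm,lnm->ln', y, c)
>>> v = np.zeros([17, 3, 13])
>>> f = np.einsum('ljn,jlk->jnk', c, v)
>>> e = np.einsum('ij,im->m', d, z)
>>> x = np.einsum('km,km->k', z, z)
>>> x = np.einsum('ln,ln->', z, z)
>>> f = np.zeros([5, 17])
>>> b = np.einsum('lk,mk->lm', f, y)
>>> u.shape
(13, 11)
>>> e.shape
(19,)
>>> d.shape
(13, 13)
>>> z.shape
(13, 19)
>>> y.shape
(3, 17)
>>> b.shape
(5, 3)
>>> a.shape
(17, 17)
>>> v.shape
(17, 3, 13)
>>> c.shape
(3, 17, 17)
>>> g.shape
(3, 17)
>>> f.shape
(5, 17)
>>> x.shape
()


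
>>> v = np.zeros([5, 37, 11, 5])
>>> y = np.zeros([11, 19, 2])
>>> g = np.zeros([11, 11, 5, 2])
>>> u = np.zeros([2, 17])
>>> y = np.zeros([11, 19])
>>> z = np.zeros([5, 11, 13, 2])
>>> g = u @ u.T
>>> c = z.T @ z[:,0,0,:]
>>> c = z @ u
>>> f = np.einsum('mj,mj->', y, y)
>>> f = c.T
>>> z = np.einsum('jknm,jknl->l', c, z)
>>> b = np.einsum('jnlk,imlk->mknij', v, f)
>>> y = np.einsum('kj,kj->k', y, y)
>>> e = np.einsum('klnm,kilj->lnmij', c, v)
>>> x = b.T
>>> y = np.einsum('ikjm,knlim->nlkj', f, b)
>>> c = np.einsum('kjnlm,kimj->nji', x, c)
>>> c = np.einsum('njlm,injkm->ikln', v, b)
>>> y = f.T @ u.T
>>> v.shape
(5, 37, 11, 5)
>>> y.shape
(5, 11, 13, 2)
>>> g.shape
(2, 2)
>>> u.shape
(2, 17)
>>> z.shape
(2,)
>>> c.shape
(13, 17, 11, 5)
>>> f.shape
(17, 13, 11, 5)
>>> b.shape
(13, 5, 37, 17, 5)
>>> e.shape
(11, 13, 17, 37, 5)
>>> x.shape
(5, 17, 37, 5, 13)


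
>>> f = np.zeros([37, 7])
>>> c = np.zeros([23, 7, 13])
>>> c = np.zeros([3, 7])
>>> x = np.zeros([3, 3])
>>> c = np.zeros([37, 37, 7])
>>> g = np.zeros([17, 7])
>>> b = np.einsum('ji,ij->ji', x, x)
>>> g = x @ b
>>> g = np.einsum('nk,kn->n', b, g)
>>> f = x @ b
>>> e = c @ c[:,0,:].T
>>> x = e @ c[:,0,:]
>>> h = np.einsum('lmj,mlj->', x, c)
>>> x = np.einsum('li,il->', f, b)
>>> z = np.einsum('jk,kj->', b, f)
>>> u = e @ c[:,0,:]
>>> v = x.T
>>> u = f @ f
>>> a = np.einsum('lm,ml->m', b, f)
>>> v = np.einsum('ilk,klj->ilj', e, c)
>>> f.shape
(3, 3)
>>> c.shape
(37, 37, 7)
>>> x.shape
()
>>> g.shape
(3,)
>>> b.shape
(3, 3)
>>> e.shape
(37, 37, 37)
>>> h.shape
()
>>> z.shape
()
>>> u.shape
(3, 3)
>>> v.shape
(37, 37, 7)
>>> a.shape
(3,)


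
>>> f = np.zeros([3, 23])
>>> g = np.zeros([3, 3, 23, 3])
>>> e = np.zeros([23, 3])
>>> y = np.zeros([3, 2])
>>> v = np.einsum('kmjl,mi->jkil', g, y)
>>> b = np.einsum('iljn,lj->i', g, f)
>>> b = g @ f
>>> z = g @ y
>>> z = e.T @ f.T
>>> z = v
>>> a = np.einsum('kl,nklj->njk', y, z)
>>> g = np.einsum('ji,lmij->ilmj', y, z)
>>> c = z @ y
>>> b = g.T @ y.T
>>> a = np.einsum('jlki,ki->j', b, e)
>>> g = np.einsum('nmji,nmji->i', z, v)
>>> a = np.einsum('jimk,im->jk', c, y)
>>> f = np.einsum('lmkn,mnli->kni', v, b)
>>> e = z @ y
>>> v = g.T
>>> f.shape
(2, 3, 3)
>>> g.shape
(3,)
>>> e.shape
(23, 3, 2, 2)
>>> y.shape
(3, 2)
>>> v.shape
(3,)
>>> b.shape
(3, 3, 23, 3)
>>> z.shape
(23, 3, 2, 3)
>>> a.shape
(23, 2)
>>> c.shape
(23, 3, 2, 2)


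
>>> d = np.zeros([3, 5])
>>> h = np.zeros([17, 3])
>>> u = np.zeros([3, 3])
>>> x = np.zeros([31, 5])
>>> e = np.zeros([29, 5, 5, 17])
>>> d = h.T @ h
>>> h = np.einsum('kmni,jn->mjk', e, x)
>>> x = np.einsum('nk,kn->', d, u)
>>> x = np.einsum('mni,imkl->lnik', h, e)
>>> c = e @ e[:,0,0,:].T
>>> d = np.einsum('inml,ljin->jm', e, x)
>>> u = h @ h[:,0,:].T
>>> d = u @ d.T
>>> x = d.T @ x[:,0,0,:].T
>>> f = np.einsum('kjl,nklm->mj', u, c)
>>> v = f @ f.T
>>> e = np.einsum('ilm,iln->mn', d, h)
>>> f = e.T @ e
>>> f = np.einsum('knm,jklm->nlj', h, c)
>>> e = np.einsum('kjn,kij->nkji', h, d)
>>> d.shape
(5, 31, 31)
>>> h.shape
(5, 31, 29)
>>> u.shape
(5, 31, 5)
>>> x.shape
(31, 31, 17)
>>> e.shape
(29, 5, 31, 31)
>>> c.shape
(29, 5, 5, 29)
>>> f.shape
(31, 5, 29)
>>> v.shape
(29, 29)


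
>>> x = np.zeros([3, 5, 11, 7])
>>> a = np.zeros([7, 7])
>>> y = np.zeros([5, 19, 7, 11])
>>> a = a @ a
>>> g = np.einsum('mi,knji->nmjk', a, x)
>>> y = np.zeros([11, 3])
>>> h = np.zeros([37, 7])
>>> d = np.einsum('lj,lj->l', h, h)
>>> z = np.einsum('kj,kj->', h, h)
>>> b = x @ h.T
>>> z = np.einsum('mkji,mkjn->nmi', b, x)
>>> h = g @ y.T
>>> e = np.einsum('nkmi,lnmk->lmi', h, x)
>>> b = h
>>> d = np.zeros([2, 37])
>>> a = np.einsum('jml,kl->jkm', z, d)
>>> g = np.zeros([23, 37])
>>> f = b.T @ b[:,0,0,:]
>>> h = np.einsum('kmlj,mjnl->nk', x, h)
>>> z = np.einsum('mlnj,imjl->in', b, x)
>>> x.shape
(3, 5, 11, 7)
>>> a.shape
(7, 2, 3)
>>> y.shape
(11, 3)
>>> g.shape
(23, 37)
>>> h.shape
(11, 3)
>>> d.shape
(2, 37)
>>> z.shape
(3, 11)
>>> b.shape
(5, 7, 11, 11)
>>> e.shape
(3, 11, 11)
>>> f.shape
(11, 11, 7, 11)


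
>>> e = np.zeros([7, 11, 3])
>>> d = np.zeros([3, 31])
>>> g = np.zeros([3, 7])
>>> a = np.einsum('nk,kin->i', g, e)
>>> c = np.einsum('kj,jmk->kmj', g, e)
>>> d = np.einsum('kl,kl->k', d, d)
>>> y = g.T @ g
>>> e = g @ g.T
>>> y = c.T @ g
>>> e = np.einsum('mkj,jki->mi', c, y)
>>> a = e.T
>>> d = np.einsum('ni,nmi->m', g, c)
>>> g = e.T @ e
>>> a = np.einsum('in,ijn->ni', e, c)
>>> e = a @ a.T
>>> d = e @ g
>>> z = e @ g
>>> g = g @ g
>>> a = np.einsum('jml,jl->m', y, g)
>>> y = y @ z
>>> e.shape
(7, 7)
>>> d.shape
(7, 7)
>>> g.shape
(7, 7)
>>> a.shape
(11,)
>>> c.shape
(3, 11, 7)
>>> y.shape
(7, 11, 7)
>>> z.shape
(7, 7)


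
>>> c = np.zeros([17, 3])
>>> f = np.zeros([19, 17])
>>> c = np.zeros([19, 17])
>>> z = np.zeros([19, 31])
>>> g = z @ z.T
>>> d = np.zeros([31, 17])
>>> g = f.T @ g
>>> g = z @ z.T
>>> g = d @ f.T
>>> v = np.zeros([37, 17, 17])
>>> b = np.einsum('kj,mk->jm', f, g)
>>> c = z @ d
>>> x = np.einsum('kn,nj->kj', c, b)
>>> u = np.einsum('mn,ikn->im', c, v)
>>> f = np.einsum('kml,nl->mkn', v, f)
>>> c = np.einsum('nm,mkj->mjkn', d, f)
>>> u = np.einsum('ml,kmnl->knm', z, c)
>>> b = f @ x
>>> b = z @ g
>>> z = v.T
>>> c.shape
(17, 19, 37, 31)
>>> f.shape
(17, 37, 19)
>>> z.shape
(17, 17, 37)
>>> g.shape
(31, 19)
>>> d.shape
(31, 17)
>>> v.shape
(37, 17, 17)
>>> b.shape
(19, 19)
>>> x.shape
(19, 31)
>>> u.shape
(17, 37, 19)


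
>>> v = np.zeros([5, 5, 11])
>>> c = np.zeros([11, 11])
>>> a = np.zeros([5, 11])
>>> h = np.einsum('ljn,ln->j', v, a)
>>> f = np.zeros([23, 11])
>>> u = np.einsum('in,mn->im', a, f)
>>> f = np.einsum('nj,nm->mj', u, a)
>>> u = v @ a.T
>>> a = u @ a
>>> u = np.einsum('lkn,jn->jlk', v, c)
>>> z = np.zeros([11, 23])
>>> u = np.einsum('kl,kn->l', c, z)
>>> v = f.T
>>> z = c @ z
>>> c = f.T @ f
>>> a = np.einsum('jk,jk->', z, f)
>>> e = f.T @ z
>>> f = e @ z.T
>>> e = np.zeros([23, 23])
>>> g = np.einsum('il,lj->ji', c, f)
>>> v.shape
(23, 11)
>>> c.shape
(23, 23)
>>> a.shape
()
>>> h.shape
(5,)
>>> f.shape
(23, 11)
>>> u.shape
(11,)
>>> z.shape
(11, 23)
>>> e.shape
(23, 23)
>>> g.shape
(11, 23)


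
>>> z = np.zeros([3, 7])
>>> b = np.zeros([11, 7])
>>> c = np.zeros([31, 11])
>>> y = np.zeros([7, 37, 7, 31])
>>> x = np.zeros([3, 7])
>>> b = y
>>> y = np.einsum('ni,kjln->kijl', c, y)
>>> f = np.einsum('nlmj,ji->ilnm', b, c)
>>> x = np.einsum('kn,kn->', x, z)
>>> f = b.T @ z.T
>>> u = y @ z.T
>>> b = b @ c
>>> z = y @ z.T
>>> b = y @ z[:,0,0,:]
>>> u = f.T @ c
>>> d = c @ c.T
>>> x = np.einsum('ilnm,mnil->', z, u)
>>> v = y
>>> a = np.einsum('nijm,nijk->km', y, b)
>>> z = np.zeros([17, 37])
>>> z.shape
(17, 37)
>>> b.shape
(7, 11, 37, 3)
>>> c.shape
(31, 11)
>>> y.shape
(7, 11, 37, 7)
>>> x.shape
()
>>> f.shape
(31, 7, 37, 3)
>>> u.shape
(3, 37, 7, 11)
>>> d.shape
(31, 31)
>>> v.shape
(7, 11, 37, 7)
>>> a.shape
(3, 7)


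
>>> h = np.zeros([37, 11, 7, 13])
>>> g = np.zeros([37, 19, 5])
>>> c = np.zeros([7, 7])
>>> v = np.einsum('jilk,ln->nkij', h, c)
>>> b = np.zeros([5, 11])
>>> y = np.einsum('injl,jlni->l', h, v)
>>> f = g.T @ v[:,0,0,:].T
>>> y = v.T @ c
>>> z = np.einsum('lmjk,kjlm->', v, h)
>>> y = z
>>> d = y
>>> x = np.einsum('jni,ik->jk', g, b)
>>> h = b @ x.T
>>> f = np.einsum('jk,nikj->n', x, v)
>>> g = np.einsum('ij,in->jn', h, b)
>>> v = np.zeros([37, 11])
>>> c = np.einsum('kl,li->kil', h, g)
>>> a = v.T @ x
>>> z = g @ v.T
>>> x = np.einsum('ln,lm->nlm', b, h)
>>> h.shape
(5, 37)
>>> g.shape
(37, 11)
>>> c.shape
(5, 11, 37)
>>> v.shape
(37, 11)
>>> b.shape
(5, 11)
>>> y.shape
()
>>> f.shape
(7,)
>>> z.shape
(37, 37)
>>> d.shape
()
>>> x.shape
(11, 5, 37)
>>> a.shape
(11, 11)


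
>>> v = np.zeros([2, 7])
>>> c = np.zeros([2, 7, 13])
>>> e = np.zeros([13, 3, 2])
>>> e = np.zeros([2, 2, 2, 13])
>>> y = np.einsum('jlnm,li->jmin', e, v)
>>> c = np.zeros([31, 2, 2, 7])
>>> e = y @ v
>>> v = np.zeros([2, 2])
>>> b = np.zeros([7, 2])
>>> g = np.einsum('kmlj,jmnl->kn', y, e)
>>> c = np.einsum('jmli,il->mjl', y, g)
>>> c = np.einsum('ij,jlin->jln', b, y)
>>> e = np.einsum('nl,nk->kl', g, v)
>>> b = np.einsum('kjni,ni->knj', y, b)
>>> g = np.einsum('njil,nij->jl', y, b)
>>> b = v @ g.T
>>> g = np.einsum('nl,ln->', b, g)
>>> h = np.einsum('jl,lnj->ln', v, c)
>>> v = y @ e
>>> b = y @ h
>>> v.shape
(2, 13, 7, 7)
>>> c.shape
(2, 13, 2)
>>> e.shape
(2, 7)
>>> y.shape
(2, 13, 7, 2)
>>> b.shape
(2, 13, 7, 13)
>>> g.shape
()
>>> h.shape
(2, 13)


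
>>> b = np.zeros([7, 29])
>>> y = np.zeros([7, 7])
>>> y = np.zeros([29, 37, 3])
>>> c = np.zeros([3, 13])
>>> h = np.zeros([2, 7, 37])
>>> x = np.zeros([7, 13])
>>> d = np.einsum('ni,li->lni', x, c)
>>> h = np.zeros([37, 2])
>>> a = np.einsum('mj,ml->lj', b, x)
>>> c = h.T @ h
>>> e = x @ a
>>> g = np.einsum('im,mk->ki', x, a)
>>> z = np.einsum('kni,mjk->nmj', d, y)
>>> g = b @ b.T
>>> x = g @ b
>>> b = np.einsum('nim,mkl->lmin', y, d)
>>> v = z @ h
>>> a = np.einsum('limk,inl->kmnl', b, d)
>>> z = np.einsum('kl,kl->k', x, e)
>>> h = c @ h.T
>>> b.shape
(13, 3, 37, 29)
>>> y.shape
(29, 37, 3)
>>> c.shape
(2, 2)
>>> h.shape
(2, 37)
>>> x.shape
(7, 29)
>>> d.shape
(3, 7, 13)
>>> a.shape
(29, 37, 7, 13)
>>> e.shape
(7, 29)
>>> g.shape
(7, 7)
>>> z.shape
(7,)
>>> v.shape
(7, 29, 2)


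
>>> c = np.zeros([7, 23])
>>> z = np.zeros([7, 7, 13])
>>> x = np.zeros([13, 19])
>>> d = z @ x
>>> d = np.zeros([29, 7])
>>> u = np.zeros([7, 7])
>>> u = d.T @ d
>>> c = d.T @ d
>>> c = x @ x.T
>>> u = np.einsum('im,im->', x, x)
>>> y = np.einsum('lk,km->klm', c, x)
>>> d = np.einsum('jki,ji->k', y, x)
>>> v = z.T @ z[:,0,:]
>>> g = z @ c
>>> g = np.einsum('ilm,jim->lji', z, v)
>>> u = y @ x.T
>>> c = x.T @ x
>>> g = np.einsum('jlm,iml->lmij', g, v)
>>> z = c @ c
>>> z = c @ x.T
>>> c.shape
(19, 19)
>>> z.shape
(19, 13)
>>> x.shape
(13, 19)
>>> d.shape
(13,)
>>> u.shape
(13, 13, 13)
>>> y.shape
(13, 13, 19)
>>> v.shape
(13, 7, 13)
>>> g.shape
(13, 7, 13, 7)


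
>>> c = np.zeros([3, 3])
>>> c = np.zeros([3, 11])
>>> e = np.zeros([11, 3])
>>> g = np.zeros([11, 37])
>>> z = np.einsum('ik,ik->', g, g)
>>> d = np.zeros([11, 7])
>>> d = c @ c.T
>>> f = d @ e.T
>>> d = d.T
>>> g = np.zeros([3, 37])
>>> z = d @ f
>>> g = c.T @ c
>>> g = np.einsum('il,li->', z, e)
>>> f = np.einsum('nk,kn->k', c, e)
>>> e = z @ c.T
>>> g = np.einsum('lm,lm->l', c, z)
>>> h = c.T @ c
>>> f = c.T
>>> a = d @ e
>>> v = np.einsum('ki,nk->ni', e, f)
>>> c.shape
(3, 11)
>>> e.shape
(3, 3)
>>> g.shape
(3,)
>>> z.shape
(3, 11)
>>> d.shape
(3, 3)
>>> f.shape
(11, 3)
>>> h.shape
(11, 11)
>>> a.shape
(3, 3)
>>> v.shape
(11, 3)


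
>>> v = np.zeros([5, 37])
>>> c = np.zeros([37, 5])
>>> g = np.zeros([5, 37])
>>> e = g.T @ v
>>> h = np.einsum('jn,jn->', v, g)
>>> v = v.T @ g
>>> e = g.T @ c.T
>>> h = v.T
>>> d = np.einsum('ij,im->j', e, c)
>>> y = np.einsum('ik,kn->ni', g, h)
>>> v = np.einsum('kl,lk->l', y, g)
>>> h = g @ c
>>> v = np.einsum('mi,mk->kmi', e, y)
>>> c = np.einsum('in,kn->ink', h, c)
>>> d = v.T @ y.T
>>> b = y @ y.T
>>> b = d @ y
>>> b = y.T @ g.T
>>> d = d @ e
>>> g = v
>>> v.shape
(5, 37, 37)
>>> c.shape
(5, 5, 37)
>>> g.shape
(5, 37, 37)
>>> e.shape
(37, 37)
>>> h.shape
(5, 5)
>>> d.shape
(37, 37, 37)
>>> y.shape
(37, 5)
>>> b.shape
(5, 5)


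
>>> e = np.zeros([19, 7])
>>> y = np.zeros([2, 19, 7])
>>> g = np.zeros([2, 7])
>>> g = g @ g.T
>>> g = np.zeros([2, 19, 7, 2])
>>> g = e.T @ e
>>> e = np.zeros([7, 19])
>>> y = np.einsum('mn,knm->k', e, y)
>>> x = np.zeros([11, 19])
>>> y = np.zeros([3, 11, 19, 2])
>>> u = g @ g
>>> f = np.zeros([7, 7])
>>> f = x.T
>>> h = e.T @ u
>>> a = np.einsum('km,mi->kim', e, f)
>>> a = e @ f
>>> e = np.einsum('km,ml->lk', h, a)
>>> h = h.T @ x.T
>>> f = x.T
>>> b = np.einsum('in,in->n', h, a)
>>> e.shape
(11, 19)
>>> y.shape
(3, 11, 19, 2)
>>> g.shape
(7, 7)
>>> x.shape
(11, 19)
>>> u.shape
(7, 7)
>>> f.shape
(19, 11)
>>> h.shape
(7, 11)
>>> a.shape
(7, 11)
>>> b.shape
(11,)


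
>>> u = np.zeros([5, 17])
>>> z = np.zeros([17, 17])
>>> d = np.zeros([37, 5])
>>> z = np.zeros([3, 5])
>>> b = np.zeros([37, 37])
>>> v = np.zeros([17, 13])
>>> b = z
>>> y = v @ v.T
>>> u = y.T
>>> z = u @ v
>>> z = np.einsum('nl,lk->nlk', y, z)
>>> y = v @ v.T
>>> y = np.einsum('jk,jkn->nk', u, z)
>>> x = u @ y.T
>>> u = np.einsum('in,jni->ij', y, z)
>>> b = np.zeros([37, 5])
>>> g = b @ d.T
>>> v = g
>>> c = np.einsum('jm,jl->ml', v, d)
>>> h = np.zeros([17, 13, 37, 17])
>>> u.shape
(13, 17)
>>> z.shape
(17, 17, 13)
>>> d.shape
(37, 5)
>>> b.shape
(37, 5)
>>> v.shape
(37, 37)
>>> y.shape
(13, 17)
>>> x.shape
(17, 13)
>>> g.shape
(37, 37)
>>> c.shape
(37, 5)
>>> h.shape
(17, 13, 37, 17)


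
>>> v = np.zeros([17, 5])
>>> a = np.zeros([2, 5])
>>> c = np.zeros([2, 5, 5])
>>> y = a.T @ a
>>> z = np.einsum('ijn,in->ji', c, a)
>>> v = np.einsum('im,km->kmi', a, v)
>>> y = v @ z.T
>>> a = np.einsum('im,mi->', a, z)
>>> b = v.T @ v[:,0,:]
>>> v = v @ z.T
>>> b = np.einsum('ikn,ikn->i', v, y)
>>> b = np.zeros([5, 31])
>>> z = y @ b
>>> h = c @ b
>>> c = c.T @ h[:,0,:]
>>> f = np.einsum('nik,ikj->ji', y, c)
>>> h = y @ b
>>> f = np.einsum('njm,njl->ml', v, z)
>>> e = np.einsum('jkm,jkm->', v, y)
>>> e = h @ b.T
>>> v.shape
(17, 5, 5)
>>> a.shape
()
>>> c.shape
(5, 5, 31)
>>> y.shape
(17, 5, 5)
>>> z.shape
(17, 5, 31)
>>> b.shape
(5, 31)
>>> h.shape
(17, 5, 31)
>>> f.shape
(5, 31)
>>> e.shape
(17, 5, 5)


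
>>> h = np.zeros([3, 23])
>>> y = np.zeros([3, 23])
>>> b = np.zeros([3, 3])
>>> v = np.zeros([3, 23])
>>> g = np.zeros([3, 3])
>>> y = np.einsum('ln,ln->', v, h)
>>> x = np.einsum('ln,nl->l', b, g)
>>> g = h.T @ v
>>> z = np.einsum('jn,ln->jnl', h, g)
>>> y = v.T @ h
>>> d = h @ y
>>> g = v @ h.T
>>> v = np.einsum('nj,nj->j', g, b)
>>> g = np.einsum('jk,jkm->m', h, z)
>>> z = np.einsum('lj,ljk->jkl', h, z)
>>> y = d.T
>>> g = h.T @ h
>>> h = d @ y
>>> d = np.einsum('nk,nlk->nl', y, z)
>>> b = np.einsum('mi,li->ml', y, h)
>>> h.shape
(3, 3)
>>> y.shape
(23, 3)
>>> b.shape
(23, 3)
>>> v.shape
(3,)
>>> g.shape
(23, 23)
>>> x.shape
(3,)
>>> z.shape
(23, 23, 3)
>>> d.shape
(23, 23)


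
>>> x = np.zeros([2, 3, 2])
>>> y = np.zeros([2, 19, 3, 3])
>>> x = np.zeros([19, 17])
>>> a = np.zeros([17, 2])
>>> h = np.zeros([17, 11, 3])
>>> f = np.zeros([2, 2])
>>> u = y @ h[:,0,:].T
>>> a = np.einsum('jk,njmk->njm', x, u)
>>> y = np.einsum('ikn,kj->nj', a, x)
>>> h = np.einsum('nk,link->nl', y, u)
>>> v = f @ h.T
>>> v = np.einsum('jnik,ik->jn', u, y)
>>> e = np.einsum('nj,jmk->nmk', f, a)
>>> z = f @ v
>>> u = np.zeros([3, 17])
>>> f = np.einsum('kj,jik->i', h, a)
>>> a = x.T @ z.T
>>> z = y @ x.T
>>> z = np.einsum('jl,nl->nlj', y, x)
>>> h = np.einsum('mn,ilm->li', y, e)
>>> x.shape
(19, 17)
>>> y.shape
(3, 17)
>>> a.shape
(17, 2)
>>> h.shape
(19, 2)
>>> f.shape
(19,)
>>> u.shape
(3, 17)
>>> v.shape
(2, 19)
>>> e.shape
(2, 19, 3)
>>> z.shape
(19, 17, 3)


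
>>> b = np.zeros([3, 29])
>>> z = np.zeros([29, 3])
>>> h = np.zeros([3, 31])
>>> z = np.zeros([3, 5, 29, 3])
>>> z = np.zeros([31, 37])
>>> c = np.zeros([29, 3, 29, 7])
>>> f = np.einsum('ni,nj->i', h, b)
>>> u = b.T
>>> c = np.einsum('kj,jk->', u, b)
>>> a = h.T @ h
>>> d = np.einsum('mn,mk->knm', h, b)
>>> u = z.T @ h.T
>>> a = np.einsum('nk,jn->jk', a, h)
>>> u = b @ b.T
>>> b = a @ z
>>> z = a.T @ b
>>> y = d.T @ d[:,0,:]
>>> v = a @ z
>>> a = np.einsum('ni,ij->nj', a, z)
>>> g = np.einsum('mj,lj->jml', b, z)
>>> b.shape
(3, 37)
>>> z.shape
(31, 37)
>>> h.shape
(3, 31)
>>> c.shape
()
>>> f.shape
(31,)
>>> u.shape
(3, 3)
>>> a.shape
(3, 37)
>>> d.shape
(29, 31, 3)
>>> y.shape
(3, 31, 3)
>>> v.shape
(3, 37)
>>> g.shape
(37, 3, 31)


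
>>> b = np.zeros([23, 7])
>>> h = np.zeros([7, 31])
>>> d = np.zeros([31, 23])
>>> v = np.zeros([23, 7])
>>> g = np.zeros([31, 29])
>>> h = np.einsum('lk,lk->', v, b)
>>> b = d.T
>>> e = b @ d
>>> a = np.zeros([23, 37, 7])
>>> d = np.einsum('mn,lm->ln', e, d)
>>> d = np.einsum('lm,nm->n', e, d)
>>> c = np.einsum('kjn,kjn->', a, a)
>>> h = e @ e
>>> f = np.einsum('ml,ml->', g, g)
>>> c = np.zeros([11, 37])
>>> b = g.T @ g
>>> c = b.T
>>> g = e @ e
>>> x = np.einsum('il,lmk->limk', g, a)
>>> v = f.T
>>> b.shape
(29, 29)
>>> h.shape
(23, 23)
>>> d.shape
(31,)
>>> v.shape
()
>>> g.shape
(23, 23)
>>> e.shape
(23, 23)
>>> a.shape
(23, 37, 7)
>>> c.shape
(29, 29)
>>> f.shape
()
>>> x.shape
(23, 23, 37, 7)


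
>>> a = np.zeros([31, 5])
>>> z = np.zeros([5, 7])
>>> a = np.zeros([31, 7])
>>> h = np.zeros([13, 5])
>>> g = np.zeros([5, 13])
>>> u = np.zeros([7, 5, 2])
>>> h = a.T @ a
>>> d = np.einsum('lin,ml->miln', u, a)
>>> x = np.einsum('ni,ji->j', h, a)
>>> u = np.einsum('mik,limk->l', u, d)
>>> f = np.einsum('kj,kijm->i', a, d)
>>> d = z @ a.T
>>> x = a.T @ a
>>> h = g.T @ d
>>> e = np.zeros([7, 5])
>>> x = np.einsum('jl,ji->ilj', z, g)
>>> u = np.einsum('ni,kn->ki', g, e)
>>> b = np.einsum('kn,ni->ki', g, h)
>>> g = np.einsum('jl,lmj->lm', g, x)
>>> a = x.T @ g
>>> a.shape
(5, 7, 7)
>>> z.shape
(5, 7)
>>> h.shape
(13, 31)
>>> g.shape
(13, 7)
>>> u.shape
(7, 13)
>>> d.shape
(5, 31)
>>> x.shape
(13, 7, 5)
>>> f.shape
(5,)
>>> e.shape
(7, 5)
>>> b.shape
(5, 31)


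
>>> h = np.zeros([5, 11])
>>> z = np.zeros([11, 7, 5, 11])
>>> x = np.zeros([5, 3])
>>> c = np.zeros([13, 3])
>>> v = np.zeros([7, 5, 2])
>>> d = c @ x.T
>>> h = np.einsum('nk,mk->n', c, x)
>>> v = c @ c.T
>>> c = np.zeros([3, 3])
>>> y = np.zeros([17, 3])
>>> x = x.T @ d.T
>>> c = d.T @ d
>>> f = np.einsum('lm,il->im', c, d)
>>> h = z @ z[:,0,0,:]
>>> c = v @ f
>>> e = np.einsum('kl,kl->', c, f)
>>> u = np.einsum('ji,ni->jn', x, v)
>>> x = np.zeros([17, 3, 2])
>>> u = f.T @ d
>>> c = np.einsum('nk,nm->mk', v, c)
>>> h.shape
(11, 7, 5, 11)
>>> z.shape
(11, 7, 5, 11)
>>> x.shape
(17, 3, 2)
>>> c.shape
(5, 13)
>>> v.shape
(13, 13)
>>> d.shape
(13, 5)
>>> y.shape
(17, 3)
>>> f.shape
(13, 5)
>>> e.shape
()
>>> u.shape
(5, 5)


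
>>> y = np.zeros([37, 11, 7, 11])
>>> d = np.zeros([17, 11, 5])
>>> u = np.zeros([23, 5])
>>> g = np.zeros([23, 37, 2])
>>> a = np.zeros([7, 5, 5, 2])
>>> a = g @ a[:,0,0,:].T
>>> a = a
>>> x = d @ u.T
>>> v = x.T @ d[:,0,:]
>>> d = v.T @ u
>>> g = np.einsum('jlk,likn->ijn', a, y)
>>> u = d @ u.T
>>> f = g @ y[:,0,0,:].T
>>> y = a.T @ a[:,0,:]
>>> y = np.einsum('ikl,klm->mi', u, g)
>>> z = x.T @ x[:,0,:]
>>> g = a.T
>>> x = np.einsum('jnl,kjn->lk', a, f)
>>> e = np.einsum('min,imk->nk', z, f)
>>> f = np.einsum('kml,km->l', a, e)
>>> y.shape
(11, 5)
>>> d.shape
(5, 11, 5)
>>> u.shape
(5, 11, 23)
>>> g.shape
(7, 37, 23)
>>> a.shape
(23, 37, 7)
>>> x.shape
(7, 11)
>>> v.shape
(23, 11, 5)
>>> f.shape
(7,)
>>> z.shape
(23, 11, 23)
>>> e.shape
(23, 37)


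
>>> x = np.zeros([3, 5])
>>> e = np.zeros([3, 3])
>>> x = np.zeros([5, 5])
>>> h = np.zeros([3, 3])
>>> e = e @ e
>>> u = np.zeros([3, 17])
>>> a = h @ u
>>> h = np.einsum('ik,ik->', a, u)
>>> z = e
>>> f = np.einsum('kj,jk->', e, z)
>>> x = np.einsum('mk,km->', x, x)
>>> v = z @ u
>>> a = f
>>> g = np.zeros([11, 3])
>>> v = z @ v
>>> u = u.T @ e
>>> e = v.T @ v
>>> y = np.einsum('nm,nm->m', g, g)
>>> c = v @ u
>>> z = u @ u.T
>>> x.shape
()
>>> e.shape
(17, 17)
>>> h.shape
()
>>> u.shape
(17, 3)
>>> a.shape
()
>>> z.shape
(17, 17)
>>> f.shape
()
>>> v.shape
(3, 17)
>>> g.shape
(11, 3)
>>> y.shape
(3,)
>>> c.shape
(3, 3)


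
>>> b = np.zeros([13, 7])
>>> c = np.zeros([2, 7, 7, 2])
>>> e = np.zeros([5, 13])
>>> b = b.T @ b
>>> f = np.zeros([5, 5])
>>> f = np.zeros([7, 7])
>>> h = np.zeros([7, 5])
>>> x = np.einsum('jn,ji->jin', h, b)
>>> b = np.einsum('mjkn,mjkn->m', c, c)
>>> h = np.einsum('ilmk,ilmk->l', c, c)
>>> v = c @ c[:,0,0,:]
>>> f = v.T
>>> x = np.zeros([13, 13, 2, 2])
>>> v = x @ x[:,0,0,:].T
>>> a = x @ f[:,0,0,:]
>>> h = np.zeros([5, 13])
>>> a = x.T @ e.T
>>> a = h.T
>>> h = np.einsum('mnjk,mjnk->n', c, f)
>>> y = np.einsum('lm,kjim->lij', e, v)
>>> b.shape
(2,)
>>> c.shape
(2, 7, 7, 2)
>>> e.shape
(5, 13)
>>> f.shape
(2, 7, 7, 2)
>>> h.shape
(7,)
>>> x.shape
(13, 13, 2, 2)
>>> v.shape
(13, 13, 2, 13)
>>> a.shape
(13, 5)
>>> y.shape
(5, 2, 13)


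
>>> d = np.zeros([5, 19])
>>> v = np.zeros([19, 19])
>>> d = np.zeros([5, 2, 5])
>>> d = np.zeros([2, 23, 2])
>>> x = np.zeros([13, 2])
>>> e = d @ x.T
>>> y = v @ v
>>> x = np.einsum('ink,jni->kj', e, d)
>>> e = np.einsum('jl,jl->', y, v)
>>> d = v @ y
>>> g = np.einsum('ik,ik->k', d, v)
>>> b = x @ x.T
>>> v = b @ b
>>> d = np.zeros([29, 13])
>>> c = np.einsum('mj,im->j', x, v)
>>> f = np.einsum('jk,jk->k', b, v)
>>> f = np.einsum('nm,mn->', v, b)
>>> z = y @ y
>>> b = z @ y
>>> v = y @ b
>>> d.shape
(29, 13)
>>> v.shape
(19, 19)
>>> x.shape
(13, 2)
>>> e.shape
()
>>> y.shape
(19, 19)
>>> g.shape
(19,)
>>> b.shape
(19, 19)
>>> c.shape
(2,)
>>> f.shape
()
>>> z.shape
(19, 19)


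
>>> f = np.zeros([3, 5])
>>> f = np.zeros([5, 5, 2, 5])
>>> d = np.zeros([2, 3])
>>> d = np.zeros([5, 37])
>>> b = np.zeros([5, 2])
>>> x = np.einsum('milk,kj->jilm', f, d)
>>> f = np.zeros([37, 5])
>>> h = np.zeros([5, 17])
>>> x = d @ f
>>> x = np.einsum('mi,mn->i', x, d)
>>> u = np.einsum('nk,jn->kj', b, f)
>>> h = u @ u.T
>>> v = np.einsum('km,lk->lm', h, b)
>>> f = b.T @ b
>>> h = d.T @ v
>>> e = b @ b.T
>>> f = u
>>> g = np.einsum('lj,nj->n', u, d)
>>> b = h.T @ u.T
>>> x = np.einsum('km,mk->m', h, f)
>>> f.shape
(2, 37)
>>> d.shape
(5, 37)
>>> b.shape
(2, 2)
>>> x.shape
(2,)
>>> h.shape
(37, 2)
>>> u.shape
(2, 37)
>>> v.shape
(5, 2)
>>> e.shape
(5, 5)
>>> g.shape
(5,)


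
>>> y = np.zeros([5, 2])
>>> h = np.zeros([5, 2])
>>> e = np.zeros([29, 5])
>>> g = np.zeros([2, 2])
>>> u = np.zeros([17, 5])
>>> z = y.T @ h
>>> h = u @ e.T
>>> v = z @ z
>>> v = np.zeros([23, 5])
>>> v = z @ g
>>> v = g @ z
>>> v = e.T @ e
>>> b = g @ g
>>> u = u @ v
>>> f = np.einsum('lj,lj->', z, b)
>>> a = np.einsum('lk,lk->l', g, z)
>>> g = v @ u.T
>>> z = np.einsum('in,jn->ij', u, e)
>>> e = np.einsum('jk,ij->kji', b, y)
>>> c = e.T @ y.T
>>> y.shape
(5, 2)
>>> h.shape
(17, 29)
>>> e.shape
(2, 2, 5)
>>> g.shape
(5, 17)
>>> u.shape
(17, 5)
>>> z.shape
(17, 29)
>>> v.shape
(5, 5)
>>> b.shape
(2, 2)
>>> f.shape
()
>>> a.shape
(2,)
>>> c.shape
(5, 2, 5)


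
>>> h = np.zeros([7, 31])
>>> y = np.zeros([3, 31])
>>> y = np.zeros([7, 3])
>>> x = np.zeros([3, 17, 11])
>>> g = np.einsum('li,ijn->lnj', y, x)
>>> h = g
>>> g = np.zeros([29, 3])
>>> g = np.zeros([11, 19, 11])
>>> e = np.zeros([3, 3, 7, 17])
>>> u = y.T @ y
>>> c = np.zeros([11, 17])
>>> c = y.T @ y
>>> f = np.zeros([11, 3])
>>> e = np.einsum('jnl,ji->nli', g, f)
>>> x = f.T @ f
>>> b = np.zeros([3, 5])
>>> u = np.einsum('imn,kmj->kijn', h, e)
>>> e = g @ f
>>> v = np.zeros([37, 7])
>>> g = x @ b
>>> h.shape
(7, 11, 17)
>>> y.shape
(7, 3)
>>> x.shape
(3, 3)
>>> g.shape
(3, 5)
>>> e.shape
(11, 19, 3)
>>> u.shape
(19, 7, 3, 17)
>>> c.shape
(3, 3)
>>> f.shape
(11, 3)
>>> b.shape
(3, 5)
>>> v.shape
(37, 7)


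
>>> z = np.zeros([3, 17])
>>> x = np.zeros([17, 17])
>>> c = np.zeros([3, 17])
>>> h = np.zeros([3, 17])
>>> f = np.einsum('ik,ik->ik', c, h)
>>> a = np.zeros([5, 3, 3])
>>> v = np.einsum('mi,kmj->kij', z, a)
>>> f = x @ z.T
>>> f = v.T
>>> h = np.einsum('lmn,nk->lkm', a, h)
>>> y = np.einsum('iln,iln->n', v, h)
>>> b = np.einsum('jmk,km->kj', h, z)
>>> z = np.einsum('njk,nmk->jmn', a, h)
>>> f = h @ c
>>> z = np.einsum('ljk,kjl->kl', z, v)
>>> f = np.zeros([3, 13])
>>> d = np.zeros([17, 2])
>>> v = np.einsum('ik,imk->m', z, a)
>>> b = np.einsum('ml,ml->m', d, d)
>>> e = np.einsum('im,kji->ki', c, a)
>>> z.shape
(5, 3)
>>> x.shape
(17, 17)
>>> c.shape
(3, 17)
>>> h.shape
(5, 17, 3)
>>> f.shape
(3, 13)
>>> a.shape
(5, 3, 3)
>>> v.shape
(3,)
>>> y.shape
(3,)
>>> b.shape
(17,)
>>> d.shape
(17, 2)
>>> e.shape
(5, 3)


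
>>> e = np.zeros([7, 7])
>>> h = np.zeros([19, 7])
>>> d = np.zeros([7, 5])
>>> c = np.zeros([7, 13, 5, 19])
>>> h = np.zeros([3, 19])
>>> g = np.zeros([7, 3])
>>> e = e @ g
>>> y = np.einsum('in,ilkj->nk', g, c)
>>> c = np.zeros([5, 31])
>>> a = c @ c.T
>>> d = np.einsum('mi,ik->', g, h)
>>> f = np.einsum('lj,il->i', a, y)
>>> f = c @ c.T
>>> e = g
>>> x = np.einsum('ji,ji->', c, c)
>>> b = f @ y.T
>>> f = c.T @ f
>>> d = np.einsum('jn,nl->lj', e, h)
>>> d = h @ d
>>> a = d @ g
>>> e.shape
(7, 3)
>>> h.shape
(3, 19)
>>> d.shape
(3, 7)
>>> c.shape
(5, 31)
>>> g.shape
(7, 3)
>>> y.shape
(3, 5)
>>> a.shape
(3, 3)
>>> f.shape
(31, 5)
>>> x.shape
()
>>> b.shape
(5, 3)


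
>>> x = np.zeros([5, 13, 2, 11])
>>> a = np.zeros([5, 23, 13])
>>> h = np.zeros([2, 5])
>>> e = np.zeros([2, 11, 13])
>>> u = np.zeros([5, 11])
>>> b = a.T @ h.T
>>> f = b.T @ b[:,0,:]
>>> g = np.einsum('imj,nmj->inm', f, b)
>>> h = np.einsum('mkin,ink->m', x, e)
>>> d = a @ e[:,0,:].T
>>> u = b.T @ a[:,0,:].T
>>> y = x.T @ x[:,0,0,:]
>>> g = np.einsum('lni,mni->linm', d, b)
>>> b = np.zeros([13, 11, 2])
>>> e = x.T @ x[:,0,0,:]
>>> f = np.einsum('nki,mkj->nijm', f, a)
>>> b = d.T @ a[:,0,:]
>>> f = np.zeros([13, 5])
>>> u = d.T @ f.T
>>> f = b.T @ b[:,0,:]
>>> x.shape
(5, 13, 2, 11)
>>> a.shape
(5, 23, 13)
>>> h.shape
(5,)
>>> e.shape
(11, 2, 13, 11)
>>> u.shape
(2, 23, 13)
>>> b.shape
(2, 23, 13)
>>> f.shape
(13, 23, 13)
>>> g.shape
(5, 2, 23, 13)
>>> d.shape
(5, 23, 2)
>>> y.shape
(11, 2, 13, 11)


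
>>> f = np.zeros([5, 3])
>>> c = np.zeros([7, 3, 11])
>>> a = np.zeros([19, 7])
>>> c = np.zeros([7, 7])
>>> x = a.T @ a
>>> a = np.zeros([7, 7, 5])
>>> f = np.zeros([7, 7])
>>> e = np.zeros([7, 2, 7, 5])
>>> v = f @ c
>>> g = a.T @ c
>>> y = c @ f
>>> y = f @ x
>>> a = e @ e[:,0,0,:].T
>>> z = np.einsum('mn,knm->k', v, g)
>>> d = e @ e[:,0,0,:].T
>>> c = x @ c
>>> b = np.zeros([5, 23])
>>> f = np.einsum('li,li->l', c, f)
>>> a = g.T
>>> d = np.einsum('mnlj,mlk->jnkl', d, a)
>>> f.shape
(7,)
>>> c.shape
(7, 7)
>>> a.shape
(7, 7, 5)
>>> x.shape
(7, 7)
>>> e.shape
(7, 2, 7, 5)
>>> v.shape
(7, 7)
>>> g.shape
(5, 7, 7)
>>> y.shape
(7, 7)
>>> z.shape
(5,)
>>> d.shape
(7, 2, 5, 7)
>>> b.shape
(5, 23)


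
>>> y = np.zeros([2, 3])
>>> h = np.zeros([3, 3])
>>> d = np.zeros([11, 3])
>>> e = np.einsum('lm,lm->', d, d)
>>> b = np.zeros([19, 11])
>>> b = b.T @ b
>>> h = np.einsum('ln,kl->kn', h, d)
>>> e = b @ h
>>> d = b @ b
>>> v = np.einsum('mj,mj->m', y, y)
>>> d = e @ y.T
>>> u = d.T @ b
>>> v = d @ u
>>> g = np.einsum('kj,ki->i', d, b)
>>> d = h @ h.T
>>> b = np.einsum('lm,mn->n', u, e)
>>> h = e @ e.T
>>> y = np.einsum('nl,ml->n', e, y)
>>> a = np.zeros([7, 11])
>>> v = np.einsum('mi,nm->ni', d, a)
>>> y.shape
(11,)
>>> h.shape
(11, 11)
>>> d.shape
(11, 11)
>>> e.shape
(11, 3)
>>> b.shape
(3,)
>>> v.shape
(7, 11)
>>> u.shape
(2, 11)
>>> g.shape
(11,)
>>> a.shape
(7, 11)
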